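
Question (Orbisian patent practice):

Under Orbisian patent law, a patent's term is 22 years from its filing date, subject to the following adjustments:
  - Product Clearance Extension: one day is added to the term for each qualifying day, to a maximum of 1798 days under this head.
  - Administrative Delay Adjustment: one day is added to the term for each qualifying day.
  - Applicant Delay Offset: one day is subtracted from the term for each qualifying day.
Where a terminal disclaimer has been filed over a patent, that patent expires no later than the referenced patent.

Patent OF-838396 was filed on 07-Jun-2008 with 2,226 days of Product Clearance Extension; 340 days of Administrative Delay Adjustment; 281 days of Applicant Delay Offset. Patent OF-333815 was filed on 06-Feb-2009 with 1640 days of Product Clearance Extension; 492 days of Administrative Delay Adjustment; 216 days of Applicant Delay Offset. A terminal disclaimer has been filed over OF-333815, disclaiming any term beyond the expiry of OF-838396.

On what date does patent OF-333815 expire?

2035-07-08

Natural term of OF-333815:
  Base: filing + 22 years → 6 February 2031.
  Product Clearance Extension: 1640 days (within the 1798-day cap) → +1640 days → 4 August 2035.
  Administrative Delay Adjustment: +492 days → 8 December 2036.
  Applicant Delay Offset: −216 days → 6 May 2036.
Expiry of referenced patent OF-838396:
  Base: filing + 22 years → 7 June 2030.
  Product Clearance Extension: 2226 days claimed exceeds the 1798-day cap, so +1798 days → 10 May 2035.
  Administrative Delay Adjustment: +340 days → 14 April 2036.
  Applicant Delay Offset: −281 days → 8 July 2035.
Terminal disclaimer: OF-333815 expires on the earlier of 6 May 2036 and 8 July 2035.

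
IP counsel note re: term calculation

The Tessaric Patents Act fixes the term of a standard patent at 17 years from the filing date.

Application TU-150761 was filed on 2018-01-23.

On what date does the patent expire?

Filing date + 17 years → 23 January 2035.

January 23, 2035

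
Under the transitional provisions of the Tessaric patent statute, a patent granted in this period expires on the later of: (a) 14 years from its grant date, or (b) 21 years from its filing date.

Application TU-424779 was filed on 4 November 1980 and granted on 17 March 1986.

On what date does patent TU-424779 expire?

2001-11-04

(a) grant + 14 years → 17 March 2000.
(b) filing + 21 years → 4 November 2001.
Later of the two: 4 November 2001.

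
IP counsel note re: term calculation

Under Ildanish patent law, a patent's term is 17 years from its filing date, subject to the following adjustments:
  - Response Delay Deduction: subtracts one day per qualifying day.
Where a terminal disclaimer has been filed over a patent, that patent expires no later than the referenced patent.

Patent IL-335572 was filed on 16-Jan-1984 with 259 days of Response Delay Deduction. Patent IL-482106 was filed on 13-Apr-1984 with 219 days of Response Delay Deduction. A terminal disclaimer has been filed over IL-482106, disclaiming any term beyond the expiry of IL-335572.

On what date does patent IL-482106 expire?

Natural term of IL-482106:
  Base: filing + 17 years → 13 April 2001.
  Response Delay Deduction: −219 days → 6 September 2000.
Expiry of referenced patent IL-335572:
  Base: filing + 17 years → 16 January 2001.
  Response Delay Deduction: −259 days → 2 May 2000.
Terminal disclaimer: IL-482106 expires on the earlier of 6 September 2000 and 2 May 2000.

2000-05-02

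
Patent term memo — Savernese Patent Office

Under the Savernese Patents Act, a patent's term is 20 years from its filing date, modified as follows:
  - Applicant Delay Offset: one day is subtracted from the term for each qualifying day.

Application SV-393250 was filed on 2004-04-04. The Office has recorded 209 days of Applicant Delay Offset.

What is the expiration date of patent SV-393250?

2023-09-08

Base term: filing date + 20 years → 4 April 2024.
Applicant Delay Offset: −209 days → 8 September 2023.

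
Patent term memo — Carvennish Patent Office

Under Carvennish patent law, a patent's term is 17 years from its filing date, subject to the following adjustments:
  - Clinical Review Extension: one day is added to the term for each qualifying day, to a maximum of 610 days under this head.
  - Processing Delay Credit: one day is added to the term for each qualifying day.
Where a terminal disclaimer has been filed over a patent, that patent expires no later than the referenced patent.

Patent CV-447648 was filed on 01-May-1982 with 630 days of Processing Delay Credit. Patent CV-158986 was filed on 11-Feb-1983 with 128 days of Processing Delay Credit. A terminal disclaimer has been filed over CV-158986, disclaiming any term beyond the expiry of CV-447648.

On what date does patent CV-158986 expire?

Natural term of CV-158986:
  Base: filing + 17 years → 11 February 2000.
  Processing Delay Credit: +128 days → 18 June 2000.
Expiry of referenced patent CV-447648:
  Base: filing + 17 years → 1 May 1999.
  Processing Delay Credit: +630 days → 20 January 2001.
Terminal disclaimer: CV-158986 expires on the earlier of 18 June 2000 and 20 January 2001.

June 18, 2000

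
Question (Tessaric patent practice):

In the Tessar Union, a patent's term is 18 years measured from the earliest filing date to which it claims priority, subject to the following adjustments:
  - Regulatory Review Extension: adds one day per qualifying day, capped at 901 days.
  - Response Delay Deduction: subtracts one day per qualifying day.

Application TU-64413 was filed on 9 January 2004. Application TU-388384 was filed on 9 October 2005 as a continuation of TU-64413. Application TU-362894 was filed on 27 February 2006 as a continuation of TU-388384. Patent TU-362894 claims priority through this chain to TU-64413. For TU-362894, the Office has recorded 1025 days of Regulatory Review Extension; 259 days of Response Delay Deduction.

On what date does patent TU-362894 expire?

October 13, 2023

Earliest priority filing: 9 January 2004.
Base term: 9 January 2004 + 18 years → 9 January 2022.
Regulatory Review Extension: 1025 days claimed exceeds the 901-day cap, so +901 days → 28 June 2024.
Response Delay Deduction: −259 days → 13 October 2023.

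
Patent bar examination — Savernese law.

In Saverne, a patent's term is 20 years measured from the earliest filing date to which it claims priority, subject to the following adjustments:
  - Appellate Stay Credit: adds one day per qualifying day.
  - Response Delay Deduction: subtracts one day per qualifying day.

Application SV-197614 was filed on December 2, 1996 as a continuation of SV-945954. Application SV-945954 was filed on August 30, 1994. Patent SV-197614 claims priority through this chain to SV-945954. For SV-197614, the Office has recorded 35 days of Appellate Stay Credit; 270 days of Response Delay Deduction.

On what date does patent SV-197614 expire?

2014-01-07

Earliest priority filing: 30 August 1994.
Base term: 30 August 1994 + 20 years → 30 August 2014.
Appellate Stay Credit: +35 days → 4 October 2014.
Response Delay Deduction: −270 days → 7 January 2014.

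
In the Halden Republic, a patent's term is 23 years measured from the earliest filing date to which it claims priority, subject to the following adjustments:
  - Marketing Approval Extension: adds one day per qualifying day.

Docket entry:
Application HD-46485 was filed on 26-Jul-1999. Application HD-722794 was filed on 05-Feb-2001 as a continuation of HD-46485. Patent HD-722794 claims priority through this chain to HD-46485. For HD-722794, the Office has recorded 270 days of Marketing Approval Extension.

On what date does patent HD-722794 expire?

April 22, 2023

Earliest priority filing: 26 July 1999.
Base term: 26 July 1999 + 23 years → 26 July 2022.
Marketing Approval Extension: +270 days → 22 April 2023.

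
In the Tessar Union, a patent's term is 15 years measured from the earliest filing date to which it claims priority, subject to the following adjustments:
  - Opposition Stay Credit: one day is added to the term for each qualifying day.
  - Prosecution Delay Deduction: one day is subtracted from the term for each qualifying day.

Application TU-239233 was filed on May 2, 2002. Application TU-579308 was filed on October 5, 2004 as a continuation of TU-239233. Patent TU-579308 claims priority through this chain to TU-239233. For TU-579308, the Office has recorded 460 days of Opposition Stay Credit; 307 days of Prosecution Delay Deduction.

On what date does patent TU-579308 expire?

October 2, 2017

Earliest priority filing: 2 May 2002.
Base term: 2 May 2002 + 15 years → 2 May 2017.
Opposition Stay Credit: +460 days → 5 August 2018.
Prosecution Delay Deduction: −307 days → 2 October 2017.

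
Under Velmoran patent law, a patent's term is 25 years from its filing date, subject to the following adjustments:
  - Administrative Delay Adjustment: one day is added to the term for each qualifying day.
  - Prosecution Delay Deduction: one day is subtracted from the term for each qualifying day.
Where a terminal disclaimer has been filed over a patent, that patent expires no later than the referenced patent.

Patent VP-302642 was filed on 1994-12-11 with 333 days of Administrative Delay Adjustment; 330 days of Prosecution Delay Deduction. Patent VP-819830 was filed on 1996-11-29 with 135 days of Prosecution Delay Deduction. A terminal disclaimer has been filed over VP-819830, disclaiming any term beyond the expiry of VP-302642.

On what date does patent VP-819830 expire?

Natural term of VP-819830:
  Base: filing + 25 years → 29 November 2021.
  Prosecution Delay Deduction: −135 days → 17 July 2021.
Expiry of referenced patent VP-302642:
  Base: filing + 25 years → 11 December 2019.
  Administrative Delay Adjustment: +333 days → 8 November 2020.
  Prosecution Delay Deduction: −330 days → 14 December 2019.
Terminal disclaimer: VP-819830 expires on the earlier of 17 July 2021 and 14 December 2019.

December 14, 2019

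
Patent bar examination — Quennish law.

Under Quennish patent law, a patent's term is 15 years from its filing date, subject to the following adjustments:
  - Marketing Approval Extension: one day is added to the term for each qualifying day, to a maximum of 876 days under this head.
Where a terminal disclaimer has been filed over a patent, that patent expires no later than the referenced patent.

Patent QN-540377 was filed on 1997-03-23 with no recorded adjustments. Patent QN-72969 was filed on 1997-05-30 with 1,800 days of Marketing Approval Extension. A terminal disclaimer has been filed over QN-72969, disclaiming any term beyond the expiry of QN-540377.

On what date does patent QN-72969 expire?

2012-03-23

Natural term of QN-72969:
  Base: filing + 15 years → 30 May 2012.
  Marketing Approval Extension: 1800 days claimed exceeds the 876-day cap, so +876 days → 23 October 2014.
Expiry of referenced patent QN-540377:
  Base: filing + 15 years → 23 March 2012.
Terminal disclaimer: QN-72969 expires on the earlier of 23 October 2014 and 23 March 2012.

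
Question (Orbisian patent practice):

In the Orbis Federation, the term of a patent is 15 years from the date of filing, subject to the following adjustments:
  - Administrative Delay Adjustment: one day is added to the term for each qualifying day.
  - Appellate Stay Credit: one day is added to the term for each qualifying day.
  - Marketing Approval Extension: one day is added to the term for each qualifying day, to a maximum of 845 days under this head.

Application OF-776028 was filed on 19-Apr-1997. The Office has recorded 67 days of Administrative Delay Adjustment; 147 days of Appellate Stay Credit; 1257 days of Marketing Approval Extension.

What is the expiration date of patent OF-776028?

2015-03-14

Base term: filing date + 15 years → 19 April 2012.
Administrative Delay Adjustment: +67 days → 25 June 2012.
Appellate Stay Credit: +147 days → 19 November 2012.
Marketing Approval Extension: 1257 days claimed exceeds the 845-day cap, so +845 days → 14 March 2015.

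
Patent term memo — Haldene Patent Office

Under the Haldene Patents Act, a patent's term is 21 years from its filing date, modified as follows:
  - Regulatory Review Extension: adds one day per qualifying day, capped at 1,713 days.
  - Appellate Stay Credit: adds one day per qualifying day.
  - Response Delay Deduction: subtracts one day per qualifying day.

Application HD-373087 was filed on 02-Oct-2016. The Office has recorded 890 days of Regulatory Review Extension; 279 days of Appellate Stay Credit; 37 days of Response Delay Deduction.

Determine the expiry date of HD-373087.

Base term: filing date + 21 years → 2 October 2037.
Regulatory Review Extension: 890 days (within the 1713-day cap) → +890 days → 10 March 2040.
Appellate Stay Credit: +279 days → 14 December 2040.
Response Delay Deduction: −37 days → 7 November 2040.

2040-11-07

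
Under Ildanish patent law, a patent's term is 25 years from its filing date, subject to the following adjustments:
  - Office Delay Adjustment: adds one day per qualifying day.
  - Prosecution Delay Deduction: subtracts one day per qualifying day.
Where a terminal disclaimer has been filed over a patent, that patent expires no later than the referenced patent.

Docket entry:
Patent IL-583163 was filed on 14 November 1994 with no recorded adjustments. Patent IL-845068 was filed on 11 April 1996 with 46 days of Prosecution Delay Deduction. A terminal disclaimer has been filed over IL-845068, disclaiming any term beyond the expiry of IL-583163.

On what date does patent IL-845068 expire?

November 14, 2019

Natural term of IL-845068:
  Base: filing + 25 years → 11 April 2021.
  Prosecution Delay Deduction: −46 days → 24 February 2021.
Expiry of referenced patent IL-583163:
  Base: filing + 25 years → 14 November 2019.
Terminal disclaimer: IL-845068 expires on the earlier of 24 February 2021 and 14 November 2019.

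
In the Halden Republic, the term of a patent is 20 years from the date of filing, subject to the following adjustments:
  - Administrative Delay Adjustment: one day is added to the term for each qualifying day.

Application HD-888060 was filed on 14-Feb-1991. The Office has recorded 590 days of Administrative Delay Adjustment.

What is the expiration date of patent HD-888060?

September 26, 2012

Base term: filing date + 20 years → 14 February 2011.
Administrative Delay Adjustment: +590 days → 26 September 2012.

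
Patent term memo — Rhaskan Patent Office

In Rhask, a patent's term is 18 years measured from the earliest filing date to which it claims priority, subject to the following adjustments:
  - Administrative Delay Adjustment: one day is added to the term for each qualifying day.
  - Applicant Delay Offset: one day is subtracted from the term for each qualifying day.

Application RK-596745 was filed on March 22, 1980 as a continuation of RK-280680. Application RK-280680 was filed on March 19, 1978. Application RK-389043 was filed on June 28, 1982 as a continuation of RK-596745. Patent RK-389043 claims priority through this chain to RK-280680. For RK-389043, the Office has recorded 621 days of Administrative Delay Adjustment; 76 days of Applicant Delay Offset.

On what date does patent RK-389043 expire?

September 15, 1997

Earliest priority filing: 19 March 1978.
Base term: 19 March 1978 + 18 years → 19 March 1996.
Administrative Delay Adjustment: +621 days → 30 November 1997.
Applicant Delay Offset: −76 days → 15 September 1997.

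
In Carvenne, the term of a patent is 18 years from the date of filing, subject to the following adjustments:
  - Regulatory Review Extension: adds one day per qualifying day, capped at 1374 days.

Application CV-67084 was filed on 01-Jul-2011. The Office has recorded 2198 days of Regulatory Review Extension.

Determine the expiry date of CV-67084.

Base term: filing date + 18 years → 1 July 2029.
Regulatory Review Extension: 2198 days claimed exceeds the 1374-day cap, so +1374 days → 5 April 2033.

April 5, 2033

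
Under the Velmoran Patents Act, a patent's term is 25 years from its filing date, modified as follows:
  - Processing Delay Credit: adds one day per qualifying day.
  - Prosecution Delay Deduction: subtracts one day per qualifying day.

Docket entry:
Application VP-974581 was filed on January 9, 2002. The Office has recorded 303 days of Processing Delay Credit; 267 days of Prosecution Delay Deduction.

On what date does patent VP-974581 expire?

Base term: filing date + 25 years → 9 January 2027.
Processing Delay Credit: +303 days → 8 November 2027.
Prosecution Delay Deduction: −267 days → 14 February 2027.

2027-02-14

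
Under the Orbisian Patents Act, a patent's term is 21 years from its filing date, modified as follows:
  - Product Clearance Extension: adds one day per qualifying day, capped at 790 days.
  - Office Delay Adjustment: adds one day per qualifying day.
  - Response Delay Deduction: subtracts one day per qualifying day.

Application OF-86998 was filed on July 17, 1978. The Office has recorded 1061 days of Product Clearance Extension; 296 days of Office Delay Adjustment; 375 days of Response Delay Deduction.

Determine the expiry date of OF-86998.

Base term: filing date + 21 years → 17 July 1999.
Product Clearance Extension: 1061 days claimed exceeds the 790-day cap, so +790 days → 14 September 2001.
Office Delay Adjustment: +296 days → 7 July 2002.
Response Delay Deduction: −375 days → 27 June 2001.

2001-06-27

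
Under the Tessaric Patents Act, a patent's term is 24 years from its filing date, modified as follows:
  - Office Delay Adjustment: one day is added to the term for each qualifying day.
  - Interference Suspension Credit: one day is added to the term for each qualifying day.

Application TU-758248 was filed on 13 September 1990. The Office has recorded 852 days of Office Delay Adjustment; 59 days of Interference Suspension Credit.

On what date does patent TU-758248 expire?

Base term: filing date + 24 years → 13 September 2014.
Office Delay Adjustment: +852 days → 12 January 2017.
Interference Suspension Credit: +59 days → 12 March 2017.

2017-03-12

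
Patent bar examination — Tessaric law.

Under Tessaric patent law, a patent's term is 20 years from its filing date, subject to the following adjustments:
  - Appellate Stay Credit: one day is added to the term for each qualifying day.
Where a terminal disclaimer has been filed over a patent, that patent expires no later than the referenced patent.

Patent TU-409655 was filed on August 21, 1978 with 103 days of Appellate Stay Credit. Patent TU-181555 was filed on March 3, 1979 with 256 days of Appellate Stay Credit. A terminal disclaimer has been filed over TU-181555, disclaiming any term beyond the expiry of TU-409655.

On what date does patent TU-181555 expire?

1998-12-02

Natural term of TU-181555:
  Base: filing + 20 years → 3 March 1999.
  Appellate Stay Credit: +256 days → 14 November 1999.
Expiry of referenced patent TU-409655:
  Base: filing + 20 years → 21 August 1998.
  Appellate Stay Credit: +103 days → 2 December 1998.
Terminal disclaimer: TU-181555 expires on the earlier of 14 November 1999 and 2 December 1998.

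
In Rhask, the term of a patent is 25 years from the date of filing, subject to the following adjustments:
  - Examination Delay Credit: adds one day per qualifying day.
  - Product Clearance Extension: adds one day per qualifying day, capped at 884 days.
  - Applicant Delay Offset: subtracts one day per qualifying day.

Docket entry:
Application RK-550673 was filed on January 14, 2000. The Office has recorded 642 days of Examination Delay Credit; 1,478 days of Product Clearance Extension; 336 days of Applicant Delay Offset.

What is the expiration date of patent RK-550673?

2028-04-18

Base term: filing date + 25 years → 14 January 2025.
Examination Delay Credit: +642 days → 18 October 2026.
Product Clearance Extension: 1478 days claimed exceeds the 884-day cap, so +884 days → 20 March 2029.
Applicant Delay Offset: −336 days → 18 April 2028.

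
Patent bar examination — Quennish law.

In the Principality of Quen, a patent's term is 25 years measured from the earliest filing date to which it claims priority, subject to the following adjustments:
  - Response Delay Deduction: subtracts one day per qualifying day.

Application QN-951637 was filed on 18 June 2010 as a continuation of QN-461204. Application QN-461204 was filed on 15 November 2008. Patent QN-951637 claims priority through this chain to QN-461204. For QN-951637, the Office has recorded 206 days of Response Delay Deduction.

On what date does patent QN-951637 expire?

Earliest priority filing: 15 November 2008.
Base term: 15 November 2008 + 25 years → 15 November 2033.
Response Delay Deduction: −206 days → 23 April 2033.

2033-04-23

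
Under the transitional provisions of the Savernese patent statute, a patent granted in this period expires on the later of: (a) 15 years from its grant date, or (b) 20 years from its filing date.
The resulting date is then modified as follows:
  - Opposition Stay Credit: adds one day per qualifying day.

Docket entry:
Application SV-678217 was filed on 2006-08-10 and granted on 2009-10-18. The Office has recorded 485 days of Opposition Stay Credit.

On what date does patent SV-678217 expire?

2027-12-08

(a) grant + 15 years → 18 October 2024.
(b) filing + 20 years → 10 August 2026.
Later of the two: 10 August 2026.
Opposition Stay Credit: +485 days → 8 December 2027.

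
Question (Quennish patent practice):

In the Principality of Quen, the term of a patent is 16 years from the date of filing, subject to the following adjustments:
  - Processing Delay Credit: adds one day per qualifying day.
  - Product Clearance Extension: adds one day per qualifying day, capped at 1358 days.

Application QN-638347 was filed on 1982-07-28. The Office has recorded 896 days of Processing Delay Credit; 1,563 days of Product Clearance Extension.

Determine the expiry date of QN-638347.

Base term: filing date + 16 years → 28 July 1998.
Processing Delay Credit: +896 days → 9 January 2001.
Product Clearance Extension: 1563 days claimed exceeds the 1358-day cap, so +1358 days → 28 September 2004.

September 28, 2004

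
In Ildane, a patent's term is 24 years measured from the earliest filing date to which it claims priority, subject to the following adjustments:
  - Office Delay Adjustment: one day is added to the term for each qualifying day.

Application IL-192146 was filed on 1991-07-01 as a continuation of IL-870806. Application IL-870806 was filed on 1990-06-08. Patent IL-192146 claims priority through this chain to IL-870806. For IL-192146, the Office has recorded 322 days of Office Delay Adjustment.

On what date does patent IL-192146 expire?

Earliest priority filing: 8 June 1990.
Base term: 8 June 1990 + 24 years → 8 June 2014.
Office Delay Adjustment: +322 days → 26 April 2015.

2015-04-26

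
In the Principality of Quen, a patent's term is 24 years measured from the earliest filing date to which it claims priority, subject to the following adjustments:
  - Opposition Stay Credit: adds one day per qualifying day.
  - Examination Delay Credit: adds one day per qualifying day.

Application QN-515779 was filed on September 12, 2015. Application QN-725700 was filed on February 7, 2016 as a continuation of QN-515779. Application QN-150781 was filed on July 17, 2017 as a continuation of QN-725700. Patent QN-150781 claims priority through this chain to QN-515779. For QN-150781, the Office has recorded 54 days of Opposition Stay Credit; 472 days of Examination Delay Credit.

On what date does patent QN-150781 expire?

Earliest priority filing: 12 September 2015.
Base term: 12 September 2015 + 24 years → 12 September 2039.
Opposition Stay Credit: +54 days → 5 November 2039.
Examination Delay Credit: +472 days → 19 February 2041.

2041-02-19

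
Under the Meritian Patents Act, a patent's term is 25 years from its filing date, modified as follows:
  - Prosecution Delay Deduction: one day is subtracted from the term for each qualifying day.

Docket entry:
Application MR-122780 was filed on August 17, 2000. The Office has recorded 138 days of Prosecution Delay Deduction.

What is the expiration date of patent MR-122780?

April 1, 2025

Base term: filing date + 25 years → 17 August 2025.
Prosecution Delay Deduction: −138 days → 1 April 2025.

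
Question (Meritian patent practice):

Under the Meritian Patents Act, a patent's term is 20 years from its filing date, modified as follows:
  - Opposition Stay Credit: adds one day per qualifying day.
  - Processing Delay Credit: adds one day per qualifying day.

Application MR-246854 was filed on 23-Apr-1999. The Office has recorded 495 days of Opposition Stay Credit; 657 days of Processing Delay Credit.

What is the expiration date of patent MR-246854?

Base term: filing date + 20 years → 23 April 2019.
Opposition Stay Credit: +495 days → 30 August 2020.
Processing Delay Credit: +657 days → 18 June 2022.

2022-06-18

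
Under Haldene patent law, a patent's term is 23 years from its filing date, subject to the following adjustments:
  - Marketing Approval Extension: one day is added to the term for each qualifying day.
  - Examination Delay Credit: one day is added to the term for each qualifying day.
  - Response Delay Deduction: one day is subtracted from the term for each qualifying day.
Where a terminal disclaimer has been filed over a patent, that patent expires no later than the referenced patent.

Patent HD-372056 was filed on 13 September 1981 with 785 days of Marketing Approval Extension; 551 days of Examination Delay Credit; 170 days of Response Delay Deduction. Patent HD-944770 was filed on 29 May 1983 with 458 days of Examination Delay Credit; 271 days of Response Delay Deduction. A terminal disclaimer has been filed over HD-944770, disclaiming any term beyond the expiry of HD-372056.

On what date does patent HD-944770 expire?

2006-12-02

Natural term of HD-944770:
  Base: filing + 23 years → 29 May 2006.
  Examination Delay Credit: +458 days → 30 August 2007.
  Response Delay Deduction: −271 days → 2 December 2006.
Expiry of referenced patent HD-372056:
  Base: filing + 23 years → 13 September 2004.
  Marketing Approval Extension: +785 days → 7 November 2006.
  Examination Delay Credit: +551 days → 11 May 2008.
  Response Delay Deduction: −170 days → 23 November 2007.
Terminal disclaimer: HD-944770 expires on the earlier of 2 December 2006 and 23 November 2007.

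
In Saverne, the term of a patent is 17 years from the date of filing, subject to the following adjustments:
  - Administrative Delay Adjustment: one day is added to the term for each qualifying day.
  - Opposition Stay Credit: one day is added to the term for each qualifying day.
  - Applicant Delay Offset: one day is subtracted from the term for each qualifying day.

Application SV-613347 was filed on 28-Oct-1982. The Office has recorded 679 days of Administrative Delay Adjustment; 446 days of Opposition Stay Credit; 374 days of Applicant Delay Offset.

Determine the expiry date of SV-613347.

November 17, 2001

Base term: filing date + 17 years → 28 October 1999.
Administrative Delay Adjustment: +679 days → 6 September 2001.
Opposition Stay Credit: +446 days → 26 November 2002.
Applicant Delay Offset: −374 days → 17 November 2001.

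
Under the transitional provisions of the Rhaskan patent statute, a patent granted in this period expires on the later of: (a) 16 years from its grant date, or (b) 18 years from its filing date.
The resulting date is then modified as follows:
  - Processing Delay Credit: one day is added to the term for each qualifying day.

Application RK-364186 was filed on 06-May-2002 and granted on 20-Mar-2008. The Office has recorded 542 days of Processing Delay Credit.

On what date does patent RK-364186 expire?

September 13, 2025

(a) grant + 16 years → 20 March 2024.
(b) filing + 18 years → 6 May 2020.
Later of the two: 20 March 2024.
Processing Delay Credit: +542 days → 13 September 2025.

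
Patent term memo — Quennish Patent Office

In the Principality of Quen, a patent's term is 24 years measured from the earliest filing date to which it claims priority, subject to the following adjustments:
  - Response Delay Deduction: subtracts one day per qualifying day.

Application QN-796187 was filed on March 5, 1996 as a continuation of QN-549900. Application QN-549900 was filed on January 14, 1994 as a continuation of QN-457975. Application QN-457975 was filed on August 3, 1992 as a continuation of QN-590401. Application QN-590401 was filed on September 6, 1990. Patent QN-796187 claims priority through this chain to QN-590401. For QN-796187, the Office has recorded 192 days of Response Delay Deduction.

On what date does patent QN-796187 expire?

Earliest priority filing: 6 September 1990.
Base term: 6 September 1990 + 24 years → 6 September 2014.
Response Delay Deduction: −192 days → 26 February 2014.

February 26, 2014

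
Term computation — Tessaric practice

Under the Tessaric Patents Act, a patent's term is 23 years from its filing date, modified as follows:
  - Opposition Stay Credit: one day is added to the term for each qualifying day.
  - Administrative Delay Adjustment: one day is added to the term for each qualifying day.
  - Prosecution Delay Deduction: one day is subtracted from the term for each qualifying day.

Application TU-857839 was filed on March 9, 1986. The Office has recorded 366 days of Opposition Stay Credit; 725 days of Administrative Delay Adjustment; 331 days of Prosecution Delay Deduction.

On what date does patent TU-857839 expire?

Base term: filing date + 23 years → 9 March 2009.
Opposition Stay Credit: +366 days → 10 March 2010.
Administrative Delay Adjustment: +725 days → 4 March 2012.
Prosecution Delay Deduction: −331 days → 8 April 2011.

2011-04-08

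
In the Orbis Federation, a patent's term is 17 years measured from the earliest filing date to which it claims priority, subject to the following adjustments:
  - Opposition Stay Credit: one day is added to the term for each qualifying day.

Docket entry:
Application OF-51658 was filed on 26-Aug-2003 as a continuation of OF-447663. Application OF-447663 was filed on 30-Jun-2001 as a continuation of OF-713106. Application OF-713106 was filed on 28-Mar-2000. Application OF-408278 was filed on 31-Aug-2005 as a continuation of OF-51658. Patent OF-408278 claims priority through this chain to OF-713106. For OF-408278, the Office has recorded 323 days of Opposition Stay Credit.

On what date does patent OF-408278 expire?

Earliest priority filing: 28 March 2000.
Base term: 28 March 2000 + 17 years → 28 March 2017.
Opposition Stay Credit: +323 days → 14 February 2018.

February 14, 2018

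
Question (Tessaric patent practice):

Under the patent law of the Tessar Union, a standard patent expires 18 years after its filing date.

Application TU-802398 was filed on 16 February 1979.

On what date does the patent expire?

1997-02-16

Filing date + 18 years → 16 February 1997.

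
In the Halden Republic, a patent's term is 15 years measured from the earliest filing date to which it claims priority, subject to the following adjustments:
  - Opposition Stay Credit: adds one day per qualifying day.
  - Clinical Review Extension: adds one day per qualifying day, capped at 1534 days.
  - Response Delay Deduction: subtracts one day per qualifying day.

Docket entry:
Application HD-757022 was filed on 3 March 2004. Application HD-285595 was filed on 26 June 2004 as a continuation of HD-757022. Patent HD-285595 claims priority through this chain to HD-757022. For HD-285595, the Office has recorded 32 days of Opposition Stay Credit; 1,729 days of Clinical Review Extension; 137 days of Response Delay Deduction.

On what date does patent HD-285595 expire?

Earliest priority filing: 3 March 2004.
Base term: 3 March 2004 + 15 years → 3 March 2019.
Opposition Stay Credit: +32 days → 4 April 2019.
Clinical Review Extension: 1729 days claimed exceeds the 1534-day cap, so +1534 days → 16 June 2023.
Response Delay Deduction: −137 days → 30 January 2023.

January 30, 2023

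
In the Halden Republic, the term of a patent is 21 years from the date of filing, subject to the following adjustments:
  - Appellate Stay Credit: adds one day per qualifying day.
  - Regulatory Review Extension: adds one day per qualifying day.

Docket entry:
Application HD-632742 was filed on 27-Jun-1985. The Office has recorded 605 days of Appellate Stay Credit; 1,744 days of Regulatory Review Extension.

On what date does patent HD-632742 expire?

Base term: filing date + 21 years → 27 June 2006.
Appellate Stay Credit: +605 days → 22 February 2008.
Regulatory Review Extension: +1744 days → 1 December 2012.

2012-12-01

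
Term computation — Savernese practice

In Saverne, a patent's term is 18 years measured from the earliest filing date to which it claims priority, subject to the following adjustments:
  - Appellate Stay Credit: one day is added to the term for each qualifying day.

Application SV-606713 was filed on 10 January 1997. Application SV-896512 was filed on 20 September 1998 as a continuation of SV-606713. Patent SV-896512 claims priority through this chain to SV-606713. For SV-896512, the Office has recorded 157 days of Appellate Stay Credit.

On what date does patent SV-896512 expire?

Earliest priority filing: 10 January 1997.
Base term: 10 January 1997 + 18 years → 10 January 2015.
Appellate Stay Credit: +157 days → 16 June 2015.

2015-06-16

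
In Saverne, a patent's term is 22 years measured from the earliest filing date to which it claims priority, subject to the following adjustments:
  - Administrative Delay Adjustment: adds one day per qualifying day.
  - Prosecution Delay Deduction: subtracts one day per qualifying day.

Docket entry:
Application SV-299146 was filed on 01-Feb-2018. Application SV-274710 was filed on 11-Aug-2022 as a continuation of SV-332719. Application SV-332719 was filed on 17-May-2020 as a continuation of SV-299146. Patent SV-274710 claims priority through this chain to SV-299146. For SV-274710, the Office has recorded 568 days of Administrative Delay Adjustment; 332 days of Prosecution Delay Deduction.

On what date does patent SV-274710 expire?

2040-09-24

Earliest priority filing: 1 February 2018.
Base term: 1 February 2018 + 22 years → 1 February 2040.
Administrative Delay Adjustment: +568 days → 22 August 2041.
Prosecution Delay Deduction: −332 days → 24 September 2040.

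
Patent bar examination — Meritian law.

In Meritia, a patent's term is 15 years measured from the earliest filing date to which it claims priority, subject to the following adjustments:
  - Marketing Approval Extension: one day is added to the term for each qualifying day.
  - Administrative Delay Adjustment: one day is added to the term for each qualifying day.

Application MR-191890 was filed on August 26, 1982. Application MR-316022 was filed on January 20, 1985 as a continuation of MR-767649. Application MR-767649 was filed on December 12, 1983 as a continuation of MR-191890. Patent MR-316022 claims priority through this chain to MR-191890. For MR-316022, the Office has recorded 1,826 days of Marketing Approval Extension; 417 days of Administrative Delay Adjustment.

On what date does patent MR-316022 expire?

2003-10-17

Earliest priority filing: 26 August 1982.
Base term: 26 August 1982 + 15 years → 26 August 1997.
Marketing Approval Extension: +1826 days → 26 August 2002.
Administrative Delay Adjustment: +417 days → 17 October 2003.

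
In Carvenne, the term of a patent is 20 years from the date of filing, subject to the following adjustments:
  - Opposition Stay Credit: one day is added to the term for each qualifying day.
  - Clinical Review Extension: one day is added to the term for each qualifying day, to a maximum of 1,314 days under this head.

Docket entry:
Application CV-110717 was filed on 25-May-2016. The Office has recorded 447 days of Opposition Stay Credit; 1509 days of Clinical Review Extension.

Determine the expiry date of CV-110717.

March 21, 2041

Base term: filing date + 20 years → 25 May 2036.
Opposition Stay Credit: +447 days → 15 August 2037.
Clinical Review Extension: 1509 days claimed exceeds the 1314-day cap, so +1314 days → 21 March 2041.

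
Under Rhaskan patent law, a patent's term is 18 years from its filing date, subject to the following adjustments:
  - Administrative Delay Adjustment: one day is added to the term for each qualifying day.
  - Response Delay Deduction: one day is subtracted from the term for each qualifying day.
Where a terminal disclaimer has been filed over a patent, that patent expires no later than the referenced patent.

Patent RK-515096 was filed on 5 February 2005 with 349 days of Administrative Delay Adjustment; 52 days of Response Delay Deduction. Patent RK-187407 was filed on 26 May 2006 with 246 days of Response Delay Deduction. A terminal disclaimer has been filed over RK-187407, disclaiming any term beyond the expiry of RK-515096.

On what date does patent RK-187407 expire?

September 23, 2023

Natural term of RK-187407:
  Base: filing + 18 years → 26 May 2024.
  Response Delay Deduction: −246 days → 23 September 2023.
Expiry of referenced patent RK-515096:
  Base: filing + 18 years → 5 February 2023.
  Administrative Delay Adjustment: +349 days → 20 January 2024.
  Response Delay Deduction: −52 days → 29 November 2023.
Terminal disclaimer: RK-187407 expires on the earlier of 23 September 2023 and 29 November 2023.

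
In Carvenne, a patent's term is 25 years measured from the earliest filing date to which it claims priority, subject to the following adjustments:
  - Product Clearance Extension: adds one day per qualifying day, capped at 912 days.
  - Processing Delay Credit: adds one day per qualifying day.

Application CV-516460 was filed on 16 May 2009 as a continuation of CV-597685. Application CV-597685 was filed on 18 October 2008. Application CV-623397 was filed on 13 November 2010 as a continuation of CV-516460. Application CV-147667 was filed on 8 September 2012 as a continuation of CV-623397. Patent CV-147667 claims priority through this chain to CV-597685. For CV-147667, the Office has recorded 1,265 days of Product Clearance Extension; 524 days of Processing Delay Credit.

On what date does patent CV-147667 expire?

2037-09-23

Earliest priority filing: 18 October 2008.
Base term: 18 October 2008 + 25 years → 18 October 2033.
Product Clearance Extension: 1265 days claimed exceeds the 912-day cap, so +912 days → 17 April 2036.
Processing Delay Credit: +524 days → 23 September 2037.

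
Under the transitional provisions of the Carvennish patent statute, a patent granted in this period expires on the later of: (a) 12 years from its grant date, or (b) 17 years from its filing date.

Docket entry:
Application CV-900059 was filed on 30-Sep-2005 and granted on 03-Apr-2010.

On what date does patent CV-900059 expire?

September 30, 2022

(a) grant + 12 years → 3 April 2022.
(b) filing + 17 years → 30 September 2022.
Later of the two: 30 September 2022.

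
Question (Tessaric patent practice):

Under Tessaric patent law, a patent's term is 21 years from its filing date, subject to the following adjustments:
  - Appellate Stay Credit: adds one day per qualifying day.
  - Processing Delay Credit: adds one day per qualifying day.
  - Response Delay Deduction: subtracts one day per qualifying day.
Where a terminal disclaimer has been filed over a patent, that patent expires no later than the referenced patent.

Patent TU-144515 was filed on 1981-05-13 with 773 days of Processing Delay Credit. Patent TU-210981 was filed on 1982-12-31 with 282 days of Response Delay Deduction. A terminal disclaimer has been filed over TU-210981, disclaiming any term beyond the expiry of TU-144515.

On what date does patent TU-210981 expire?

Natural term of TU-210981:
  Base: filing + 21 years → 31 December 2003.
  Response Delay Deduction: −282 days → 24 March 2003.
Expiry of referenced patent TU-144515:
  Base: filing + 21 years → 13 May 2002.
  Processing Delay Credit: +773 days → 24 June 2004.
Terminal disclaimer: TU-210981 expires on the earlier of 24 March 2003 and 24 June 2004.

2003-03-24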